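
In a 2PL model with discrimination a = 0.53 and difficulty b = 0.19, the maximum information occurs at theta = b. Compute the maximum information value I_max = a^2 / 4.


For 2PL, max info at theta = b = 0.19
I_max = a^2 / 4 = 0.53^2 / 4
= 0.2809 / 4
I_max = 0.0702

0.0702


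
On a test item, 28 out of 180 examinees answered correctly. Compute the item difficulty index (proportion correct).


Item difficulty p = number correct / total examinees
p = 28 / 180
p = 0.1556

0.1556


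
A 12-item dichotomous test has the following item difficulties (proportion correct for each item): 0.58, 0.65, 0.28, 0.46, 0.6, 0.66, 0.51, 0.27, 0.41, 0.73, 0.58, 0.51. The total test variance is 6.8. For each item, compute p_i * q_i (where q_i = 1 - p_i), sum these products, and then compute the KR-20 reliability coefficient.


For each item, compute p_i * q_i:
  Item 1: 0.58 * 0.42 = 0.2436
  Item 2: 0.65 * 0.35 = 0.2275
  Item 3: 0.28 * 0.72 = 0.2016
  Item 4: 0.46 * 0.54 = 0.2484
  Item 5: 0.6 * 0.4 = 0.24
  Item 6: 0.66 * 0.34 = 0.2244
  Item 7: 0.51 * 0.49 = 0.2499
  Item 8: 0.27 * 0.73 = 0.1971
  Item 9: 0.41 * 0.59 = 0.2419
  Item 10: 0.73 * 0.27 = 0.1971
  Item 11: 0.58 * 0.42 = 0.2436
  Item 12: 0.51 * 0.49 = 0.2499
Sum(p_i * q_i) = 0.2436 + 0.2275 + 0.2016 + 0.2484 + 0.24 + 0.2244 + 0.2499 + 0.1971 + 0.2419 + 0.1971 + 0.2436 + 0.2499 = 2.765
KR-20 = (k/(k-1)) * (1 - Sum(p_i*q_i) / Var_total)
= (12/11) * (1 - 2.765/6.8)
= 1.0909 * 0.5934
KR-20 = 0.6473

0.6473


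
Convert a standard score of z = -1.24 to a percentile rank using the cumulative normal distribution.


CDF(z) = 0.5 * (1 + erf(z/sqrt(2)))
erf(-0.8768) = -0.785
CDF = 0.1075
Percentile rank = 0.1075 * 100 = 10.75

10.75


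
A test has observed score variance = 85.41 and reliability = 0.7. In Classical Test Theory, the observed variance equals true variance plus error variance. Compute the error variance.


var_true = rxx * var_obs = 0.7 * 85.41 = 59.787
var_error = var_obs - var_true
var_error = 85.41 - 59.787
var_error = 25.623

25.623


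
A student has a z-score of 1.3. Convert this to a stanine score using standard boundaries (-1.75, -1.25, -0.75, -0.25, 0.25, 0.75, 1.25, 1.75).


Stanine boundaries: [-1.75, -1.25, -0.75, -0.25, 0.25, 0.75, 1.25, 1.75]
z = 1.3
Check each boundary:
  z >= -1.75 -> could be stanine 2
  z >= -1.25 -> could be stanine 3
  z >= -0.75 -> could be stanine 4
  z >= -0.25 -> could be stanine 5
  z >= 0.25 -> could be stanine 6
  z >= 0.75 -> could be stanine 7
  z >= 1.25 -> could be stanine 8
  z < 1.75
Highest qualifying boundary gives stanine = 8

8


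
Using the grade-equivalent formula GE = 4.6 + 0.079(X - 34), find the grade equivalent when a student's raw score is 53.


raw - median = 53 - 34 = 19
slope * diff = 0.079 * 19 = 1.501
GE = 4.6 + 1.501
GE = 6.101

6.101


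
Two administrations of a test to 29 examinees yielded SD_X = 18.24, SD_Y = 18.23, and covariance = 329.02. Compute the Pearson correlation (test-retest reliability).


r = cov(X,Y) / (SD_X * SD_Y)
r = 329.02 / (18.24 * 18.23)
r = 329.02 / 332.5152
r = 0.9895

0.9895


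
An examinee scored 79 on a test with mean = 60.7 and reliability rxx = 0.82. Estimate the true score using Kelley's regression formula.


T_est = rxx * X + (1 - rxx) * mean
T_est = 0.82 * 79 + 0.18 * 60.7
T_est = 64.78 + 10.926
T_est = 75.706

75.706


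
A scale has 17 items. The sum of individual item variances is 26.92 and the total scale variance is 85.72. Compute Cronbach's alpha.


alpha = (k/(k-1)) * (1 - sum(si^2)/s_total^2)
= (17/16) * (1 - 26.92/85.72)
alpha = 0.7288

0.7288


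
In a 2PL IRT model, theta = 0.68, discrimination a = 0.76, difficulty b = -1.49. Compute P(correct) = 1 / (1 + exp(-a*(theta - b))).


a*(theta - b) = 0.76 * (0.68 - -1.49) = 1.6492
exp(-1.6492) = 0.1922
P = 1 / (1 + 0.1922)
P = 0.8388

0.8388


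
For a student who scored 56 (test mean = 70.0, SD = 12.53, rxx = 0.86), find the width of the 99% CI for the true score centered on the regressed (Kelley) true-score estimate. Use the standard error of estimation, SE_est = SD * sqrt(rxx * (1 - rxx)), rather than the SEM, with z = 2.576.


True score estimate = 0.86*56 + 0.14*70.0 = 57.96
SE_est = SD * sqrt(rxx * (1 - rxx)) = 12.53 * sqrt(0.86 * 0.14) = 12.53 * sqrt(0.1204) = 4.347748
CI = T_est +/- z * SE_est, so width = 2 * z * SE_est = 2 * 2.576 * 4.347748
Width = 22.3996

22.3996


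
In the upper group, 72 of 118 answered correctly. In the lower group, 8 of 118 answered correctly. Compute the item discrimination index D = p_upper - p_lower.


p_upper = 72/118 = 0.6102
p_lower = 8/118 = 0.0678
D = 0.6102 - 0.0678 = 0.5424

0.5424


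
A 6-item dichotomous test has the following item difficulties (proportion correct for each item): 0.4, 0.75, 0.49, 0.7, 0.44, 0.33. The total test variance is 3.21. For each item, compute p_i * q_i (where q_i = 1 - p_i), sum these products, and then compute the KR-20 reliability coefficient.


For each item, compute p_i * q_i:
  Item 1: 0.4 * 0.6 = 0.24
  Item 2: 0.75 * 0.25 = 0.1875
  Item 3: 0.49 * 0.51 = 0.2499
  Item 4: 0.7 * 0.3 = 0.21
  Item 5: 0.44 * 0.56 = 0.2464
  Item 6: 0.33 * 0.67 = 0.2211
Sum(p_i * q_i) = 0.24 + 0.1875 + 0.2499 + 0.21 + 0.2464 + 0.2211 = 1.3549
KR-20 = (k/(k-1)) * (1 - Sum(p_i*q_i) / Var_total)
= (6/5) * (1 - 1.3549/3.21)
= 1.2 * 0.5779
KR-20 = 0.6935

0.6935


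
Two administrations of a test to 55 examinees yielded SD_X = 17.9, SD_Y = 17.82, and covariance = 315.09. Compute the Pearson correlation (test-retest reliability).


r = cov(X,Y) / (SD_X * SD_Y)
r = 315.09 / (17.9 * 17.82)
r = 315.09 / 318.978
r = 0.9878

0.9878


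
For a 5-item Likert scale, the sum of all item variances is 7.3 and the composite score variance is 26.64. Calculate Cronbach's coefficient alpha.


alpha = (k/(k-1)) * (1 - sum(si^2)/s_total^2)
= (5/4) * (1 - 7.3/26.64)
alpha = 0.9075

0.9075


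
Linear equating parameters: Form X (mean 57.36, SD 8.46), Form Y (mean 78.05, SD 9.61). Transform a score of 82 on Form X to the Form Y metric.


slope = SD_Y / SD_X = 9.61 / 8.46 ~ 1.1359
intercept = mean_Y - slope * mean_X = 78.05 - (9.61 / 8.46) * 57.36 ~ 12.8928
Y = slope * X + intercept. To avoid rounding drift from the rounded slope/intercept, evaluate the equivalent form Y = mean_Y + SD_Y * (X - mean_X) / SD_X at full precision:
Y = 78.05 + 9.61 * (82 - 57.36) / 8.46
Y = 78.05 + 9.61 * 24.64 / 8.46
Y = 78.05 + 236.7904 / 8.46
Y = 78.05 + 27.9894
Y = 106.0394

106.0394


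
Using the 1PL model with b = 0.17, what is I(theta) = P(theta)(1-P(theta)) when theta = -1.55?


P = 1/(1+exp(-(-1.55-0.17))) = 0.1519
I = P*(1-P) = 0.1519 * 0.8481
I = 0.1288

0.1288


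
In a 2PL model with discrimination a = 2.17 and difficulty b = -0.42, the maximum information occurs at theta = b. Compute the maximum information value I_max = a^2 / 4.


For 2PL, max info at theta = b = -0.42
I_max = a^2 / 4 = 2.17^2 / 4
= 4.7089 / 4
I_max = 1.1772

1.1772


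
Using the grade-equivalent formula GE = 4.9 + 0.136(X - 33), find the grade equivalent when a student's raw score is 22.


raw - median = 22 - 33 = -11
slope * diff = 0.136 * -11 = -1.496
GE = 4.9 + -1.496
GE = 3.404

3.404


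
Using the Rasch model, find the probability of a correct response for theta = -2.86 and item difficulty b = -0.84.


theta - b = -2.86 - -0.84 = -2.02
exp(-(theta - b)) = exp(2.02) = 7.5383
P = 1 / (1 + 7.5383)
P = 0.1171

0.1171


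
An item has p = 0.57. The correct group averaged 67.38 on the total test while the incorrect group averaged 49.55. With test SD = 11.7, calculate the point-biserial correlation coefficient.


q = 1 - p = 0.43
rpb = ((M1 - M0) / SD) * sqrt(p * q)
rpb = ((67.38 - 49.55) / 11.7) * sqrt(0.57 * 0.43)
rpb = 0.7545

0.7545


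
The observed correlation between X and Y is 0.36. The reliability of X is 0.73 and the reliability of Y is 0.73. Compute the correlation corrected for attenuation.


r_corrected = rxy / sqrt(rxx * ryy)
= 0.36 / sqrt(0.73 * 0.73)
= 0.36 / sqrt(0.5329)
= 0.36 / 0.73
r_corrected = 0.4932

0.4932


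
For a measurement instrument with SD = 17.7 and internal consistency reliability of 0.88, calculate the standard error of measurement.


SEM = SD * sqrt(1 - rxx)
SEM = 17.7 * sqrt(1 - 0.88)
SEM = 17.7 * sqrt(0.12) = 17.7 * 0.34641
SEM = 6.1315

6.1315


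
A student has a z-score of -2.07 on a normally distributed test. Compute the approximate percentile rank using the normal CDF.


CDF(z) = 0.5 * (1 + erf(z/sqrt(2)))
erf(-1.4637) = -0.9615
CDF = 0.0192
Percentile rank = 0.0192 * 100 = 1.92

1.92


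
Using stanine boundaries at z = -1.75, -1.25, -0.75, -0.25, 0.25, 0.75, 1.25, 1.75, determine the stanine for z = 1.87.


Stanine boundaries: [-1.75, -1.25, -0.75, -0.25, 0.25, 0.75, 1.25, 1.75]
z = 1.87
Check each boundary:
  z >= -1.75 -> could be stanine 2
  z >= -1.25 -> could be stanine 3
  z >= -0.75 -> could be stanine 4
  z >= -0.25 -> could be stanine 5
  z >= 0.25 -> could be stanine 6
  z >= 0.75 -> could be stanine 7
  z >= 1.25 -> could be stanine 8
  z >= 1.75 -> could be stanine 9
Highest qualifying boundary gives stanine = 9

9


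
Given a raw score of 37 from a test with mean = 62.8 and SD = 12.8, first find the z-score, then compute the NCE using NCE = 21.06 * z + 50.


z = (X - mean) / SD = (37 - 62.8) / 12.8
z = -25.8 / 12.8
z = -2.0156
NCE = NCE = 21.06z + 50
Carry z at full precision (z = -25.8 / 12.8) into the conversion:
NCE = 21.06 * (-25.8 / 12.8) + 50 = -543.348 / 12.8 + 50
NCE = -42.4491 + 50
NCE = 7.5509

7.5509


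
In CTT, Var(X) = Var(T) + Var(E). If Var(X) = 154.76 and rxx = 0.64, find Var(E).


var_true = rxx * var_obs = 0.64 * 154.76 = 99.0464
var_error = var_obs - var_true
var_error = 154.76 - 99.0464
var_error = 55.7136

55.7136


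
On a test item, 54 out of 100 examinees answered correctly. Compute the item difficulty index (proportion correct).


Item difficulty p = number correct / total examinees
p = 54 / 100
p = 0.54

0.54


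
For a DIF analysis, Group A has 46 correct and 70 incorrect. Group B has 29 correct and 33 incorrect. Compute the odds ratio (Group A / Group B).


Odds_A = 46/70 = 0.6571
Odds_B = 29/33 = 0.8788
OR = Odds_A / Odds_B = 0.6571 / 0.8788
Exactly, OR = (46 * 33) / (70 * 29) = 1518 / 2030
OR = 0.7478

0.7478


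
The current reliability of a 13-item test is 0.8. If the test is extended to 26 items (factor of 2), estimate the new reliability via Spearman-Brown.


r_new = (n * rxx) / (1 + (n-1) * rxx)
r_new = (2 * 0.8) / (1 + 1 * 0.8)
r_new = 1.6 / 1.8
r_new = 0.8889

0.8889


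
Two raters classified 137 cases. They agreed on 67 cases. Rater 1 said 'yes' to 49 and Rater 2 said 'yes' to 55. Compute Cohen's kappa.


P_o = 67/137 = 0.489051
P_e = (49*55 + 88*82) / 18769 = 0.528052
kappa = (P_o - P_e) / (1 - P_e)
kappa = (0.489051 - 0.528052) / (1 - 0.528052)
kappa = -0.0826

-0.0826


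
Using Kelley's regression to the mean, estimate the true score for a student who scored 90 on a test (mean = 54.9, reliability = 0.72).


T_est = rxx * X + (1 - rxx) * mean
T_est = 0.72 * 90 + 0.28 * 54.9
T_est = 64.8 + 15.372
T_est = 80.172

80.172


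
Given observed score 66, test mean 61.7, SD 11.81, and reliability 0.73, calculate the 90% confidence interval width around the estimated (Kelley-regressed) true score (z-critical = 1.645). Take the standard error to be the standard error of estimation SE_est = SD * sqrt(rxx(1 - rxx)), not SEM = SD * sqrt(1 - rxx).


True score estimate = 0.73*66 + 0.27*61.7 = 64.839
SE_est = SD * sqrt(rxx * (1 - rxx)) = 11.81 * sqrt(0.73 * 0.27) = 11.81 * sqrt(0.1971) = 5.243161
CI = T_est +/- z * SE_est, so width = 2 * z * SE_est = 2 * 1.645 * 5.243161
Width = 17.25

17.25


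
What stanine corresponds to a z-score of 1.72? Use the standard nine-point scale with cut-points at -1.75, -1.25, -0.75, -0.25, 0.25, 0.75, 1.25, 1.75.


Stanine boundaries: [-1.75, -1.25, -0.75, -0.25, 0.25, 0.75, 1.25, 1.75]
z = 1.72
Check each boundary:
  z >= -1.75 -> could be stanine 2
  z >= -1.25 -> could be stanine 3
  z >= -0.75 -> could be stanine 4
  z >= -0.25 -> could be stanine 5
  z >= 0.25 -> could be stanine 6
  z >= 0.75 -> could be stanine 7
  z >= 1.25 -> could be stanine 8
  z < 1.75
Highest qualifying boundary gives stanine = 8

8


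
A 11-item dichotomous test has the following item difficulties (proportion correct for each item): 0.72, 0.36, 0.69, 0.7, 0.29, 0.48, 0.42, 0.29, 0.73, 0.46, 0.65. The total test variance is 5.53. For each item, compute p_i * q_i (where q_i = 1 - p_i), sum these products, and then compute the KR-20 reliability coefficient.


For each item, compute p_i * q_i:
  Item 1: 0.72 * 0.28 = 0.2016
  Item 2: 0.36 * 0.64 = 0.2304
  Item 3: 0.69 * 0.31 = 0.2139
  Item 4: 0.7 * 0.3 = 0.21
  Item 5: 0.29 * 0.71 = 0.2059
  Item 6: 0.48 * 0.52 = 0.2496
  Item 7: 0.42 * 0.58 = 0.2436
  Item 8: 0.29 * 0.71 = 0.2059
  Item 9: 0.73 * 0.27 = 0.1971
  Item 10: 0.46 * 0.54 = 0.2484
  Item 11: 0.65 * 0.35 = 0.2275
Sum(p_i * q_i) = 0.2016 + 0.2304 + 0.2139 + 0.21 + 0.2059 + 0.2496 + 0.2436 + 0.2059 + 0.1971 + 0.2484 + 0.2275 = 2.4339
KR-20 = (k/(k-1)) * (1 - Sum(p_i*q_i) / Var_total)
= (11/10) * (1 - 2.4339/5.53)
= 1.1 * 0.5599
KR-20 = 0.6159

0.6159


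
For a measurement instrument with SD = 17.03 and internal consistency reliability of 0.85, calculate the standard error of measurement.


SEM = SD * sqrt(1 - rxx)
SEM = 17.03 * sqrt(1 - 0.85)
SEM = 17.03 * sqrt(0.15) = 17.03 * 0.387298
SEM = 6.5957

6.5957


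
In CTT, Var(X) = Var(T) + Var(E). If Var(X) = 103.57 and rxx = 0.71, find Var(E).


var_true = rxx * var_obs = 0.71 * 103.57 = 73.5347
var_error = var_obs - var_true
var_error = 103.57 - 73.5347
var_error = 30.0353

30.0353


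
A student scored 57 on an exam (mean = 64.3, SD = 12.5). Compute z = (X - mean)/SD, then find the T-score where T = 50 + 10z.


z = (X - mean) / SD = (57 - 64.3) / 12.5
z = -7.3 / 12.5
z = -0.584
T-score = T = 50 + 10z
Carry z at full precision (z = -7.3 / 12.5) into the conversion:
T-score = 50 + 10 * (-7.3 / 12.5) = 50 + -73 / 12.5
T-score = 50 + -5.84
T-score = 44.16

44.16


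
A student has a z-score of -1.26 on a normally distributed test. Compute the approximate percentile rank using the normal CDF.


CDF(z) = 0.5 * (1 + erf(z/sqrt(2)))
erf(-0.891) = -0.7923
CDF = 0.1038
Percentile rank = 0.1038 * 100 = 10.38

10.38


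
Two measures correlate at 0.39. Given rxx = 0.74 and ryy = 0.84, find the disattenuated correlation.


r_corrected = rxy / sqrt(rxx * ryy)
= 0.39 / sqrt(0.74 * 0.84)
= 0.39 / sqrt(0.6216)
= 0.39 / 0.788416
r_corrected = 0.4947

0.4947


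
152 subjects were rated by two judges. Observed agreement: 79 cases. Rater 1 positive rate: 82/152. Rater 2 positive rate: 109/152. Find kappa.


P_o = 79/152 = 0.519737
P_e = (82*109 + 70*43) / 23104 = 0.51714
kappa = (P_o - P_e) / (1 - P_e)
kappa = (0.519737 - 0.51714) / (1 - 0.51714)
kappa = 0.0054

0.0054


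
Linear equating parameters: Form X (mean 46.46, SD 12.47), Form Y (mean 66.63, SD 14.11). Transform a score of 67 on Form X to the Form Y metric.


slope = SD_Y / SD_X = 14.11 / 12.47 ~ 1.1315
intercept = mean_Y - slope * mean_X = 66.63 - (14.11 / 12.47) * 46.46 ~ 14.0598
Y = slope * X + intercept. To avoid rounding drift from the rounded slope/intercept, evaluate the equivalent form Y = mean_Y + SD_Y * (X - mean_X) / SD_X at full precision:
Y = 66.63 + 14.11 * (67 - 46.46) / 12.47
Y = 66.63 + 14.11 * 20.54 / 12.47
Y = 66.63 + 289.8194 / 12.47
Y = 66.63 + 23.2413
Y = 89.8713

89.8713


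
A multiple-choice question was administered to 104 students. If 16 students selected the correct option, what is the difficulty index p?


Item difficulty p = number correct / total examinees
p = 16 / 104
p = 0.1538

0.1538


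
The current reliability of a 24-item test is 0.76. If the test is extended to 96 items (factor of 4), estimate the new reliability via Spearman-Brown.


r_new = (n * rxx) / (1 + (n-1) * rxx)
r_new = (4 * 0.76) / (1 + 3 * 0.76)
r_new = 3.04 / 3.28
r_new = 0.9268

0.9268


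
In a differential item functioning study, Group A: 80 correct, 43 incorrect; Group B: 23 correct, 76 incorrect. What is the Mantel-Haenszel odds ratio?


Odds_A = 80/43 = 1.8605
Odds_B = 23/76 = 0.3026
OR = Odds_A / Odds_B = 1.8605 / 0.3026
Exactly, OR = (80 * 76) / (43 * 23) = 6080 / 989
OR = 6.1476

6.1476


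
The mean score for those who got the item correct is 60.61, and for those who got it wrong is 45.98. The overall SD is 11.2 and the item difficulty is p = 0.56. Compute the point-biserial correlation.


q = 1 - p = 0.44
rpb = ((M1 - M0) / SD) * sqrt(p * q)
rpb = ((60.61 - 45.98) / 11.2) * sqrt(0.56 * 0.44)
rpb = 0.6484

0.6484


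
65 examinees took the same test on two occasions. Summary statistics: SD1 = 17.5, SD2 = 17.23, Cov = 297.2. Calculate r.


r = cov(X,Y) / (SD_X * SD_Y)
r = 297.2 / (17.5 * 17.23)
r = 297.2 / 301.525
r = 0.9857

0.9857


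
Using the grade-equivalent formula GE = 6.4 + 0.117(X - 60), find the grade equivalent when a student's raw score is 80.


raw - median = 80 - 60 = 20
slope * diff = 0.117 * 20 = 2.34
GE = 6.4 + 2.34
GE = 8.74

8.74


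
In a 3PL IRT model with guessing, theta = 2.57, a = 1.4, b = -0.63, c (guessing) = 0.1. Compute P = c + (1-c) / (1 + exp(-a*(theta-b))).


logit = 1.4*(2.57 - -0.63) = 4.48
P* = 1/(1 + exp(-4.48)) = 0.9888
P = 0.1 + (1 - 0.1) * 0.9888
P = 0.9899

0.9899


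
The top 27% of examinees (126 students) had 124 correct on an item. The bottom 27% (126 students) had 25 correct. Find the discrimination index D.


p_upper = 124/126 = 0.9841
p_lower = 25/126 = 0.1984
D = 0.9841 - 0.1984 = 0.7857

0.7857


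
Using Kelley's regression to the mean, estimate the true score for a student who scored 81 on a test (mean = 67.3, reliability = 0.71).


T_est = rxx * X + (1 - rxx) * mean
T_est = 0.71 * 81 + 0.29 * 67.3
T_est = 57.51 + 19.517
T_est = 77.027

77.027


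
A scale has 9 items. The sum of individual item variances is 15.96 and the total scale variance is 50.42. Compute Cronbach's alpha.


alpha = (k/(k-1)) * (1 - sum(si^2)/s_total^2)
= (9/8) * (1 - 15.96/50.42)
alpha = 0.7689

0.7689


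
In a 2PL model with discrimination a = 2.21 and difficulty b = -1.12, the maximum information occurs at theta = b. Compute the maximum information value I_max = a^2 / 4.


For 2PL, max info at theta = b = -1.12
I_max = a^2 / 4 = 2.21^2 / 4
= 4.8841 / 4
I_max = 1.221

1.221


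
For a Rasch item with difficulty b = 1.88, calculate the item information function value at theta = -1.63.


P = 1/(1+exp(-(-1.63-1.88))) = 0.029
I = P*(1-P) = 0.029 * 0.971
I = 0.0282

0.0282


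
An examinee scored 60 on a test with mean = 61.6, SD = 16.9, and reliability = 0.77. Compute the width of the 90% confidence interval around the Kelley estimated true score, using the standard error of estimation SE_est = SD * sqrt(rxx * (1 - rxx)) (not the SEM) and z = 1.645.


True score estimate = 0.77*60 + 0.23*61.6 = 60.368
SE_est = SD * sqrt(rxx * (1 - rxx)) = 16.9 * sqrt(0.77 * 0.23) = 16.9 * sqrt(0.1771) = 7.112069
CI = T_est +/- z * SE_est, so width = 2 * z * SE_est = 2 * 1.645 * 7.112069
Width = 23.3987

23.3987


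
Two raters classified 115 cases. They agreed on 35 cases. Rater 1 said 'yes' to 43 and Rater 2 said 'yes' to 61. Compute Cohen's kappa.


P_o = 35/115 = 0.304348
P_e = (43*61 + 72*54) / 13225 = 0.492325
kappa = (P_o - P_e) / (1 - P_e)
kappa = (0.304348 - 0.492325) / (1 - 0.492325)
kappa = -0.3703

-0.3703


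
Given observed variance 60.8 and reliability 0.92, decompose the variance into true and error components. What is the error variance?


var_true = rxx * var_obs = 0.92 * 60.8 = 55.936
var_error = var_obs - var_true
var_error = 60.8 - 55.936
var_error = 4.864

4.864


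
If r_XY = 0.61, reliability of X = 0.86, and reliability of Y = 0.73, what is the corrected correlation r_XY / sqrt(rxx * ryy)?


r_corrected = rxy / sqrt(rxx * ryy)
= 0.61 / sqrt(0.86 * 0.73)
= 0.61 / sqrt(0.6278)
= 0.61 / 0.792338
r_corrected = 0.7699

0.7699


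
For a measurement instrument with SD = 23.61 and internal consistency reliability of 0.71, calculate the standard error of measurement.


SEM = SD * sqrt(1 - rxx)
SEM = 23.61 * sqrt(1 - 0.71)
SEM = 23.61 * sqrt(0.29) = 23.61 * 0.538516
SEM = 12.7144

12.7144


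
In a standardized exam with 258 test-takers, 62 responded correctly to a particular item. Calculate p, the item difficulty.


Item difficulty p = number correct / total examinees
p = 62 / 258
p = 0.2403

0.2403


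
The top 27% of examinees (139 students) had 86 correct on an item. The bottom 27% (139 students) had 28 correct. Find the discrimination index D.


p_upper = 86/139 = 0.6187
p_lower = 28/139 = 0.2014
D = 0.6187 - 0.2014 = 0.4173

0.4173


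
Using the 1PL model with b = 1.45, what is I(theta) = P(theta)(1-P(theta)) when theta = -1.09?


P = 1/(1+exp(-(-1.09-1.45))) = 0.0731
I = P*(1-P) = 0.0731 * 0.9269
I = 0.0678

0.0678


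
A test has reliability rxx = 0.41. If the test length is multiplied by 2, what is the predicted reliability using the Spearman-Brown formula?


r_new = (n * rxx) / (1 + (n-1) * rxx)
r_new = (2 * 0.41) / (1 + 1 * 0.41)
r_new = 0.82 / 1.41
r_new = 0.5816

0.5816


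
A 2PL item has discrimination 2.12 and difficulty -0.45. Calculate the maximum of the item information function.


For 2PL, max info at theta = b = -0.45
I_max = a^2 / 4 = 2.12^2 / 4
= 4.4944 / 4
I_max = 1.1236

1.1236


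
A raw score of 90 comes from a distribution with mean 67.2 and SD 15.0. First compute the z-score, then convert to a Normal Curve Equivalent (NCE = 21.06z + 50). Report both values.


z = (X - mean) / SD = (90 - 67.2) / 15.0
z = 22.8 / 15.0
z = 1.52
NCE = NCE = 21.06z + 50
Carry z at full precision (z = 22.8 / 15.0) into the conversion:
NCE = 21.06 * (22.8 / 15.0) + 50 = 480.168 / 15.0 + 50
NCE = 32.0112 + 50
NCE = 82.0112

82.0112


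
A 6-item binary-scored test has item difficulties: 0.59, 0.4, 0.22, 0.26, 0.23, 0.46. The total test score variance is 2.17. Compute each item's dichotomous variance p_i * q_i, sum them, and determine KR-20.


For each item, compute p_i * q_i:
  Item 1: 0.59 * 0.41 = 0.2419
  Item 2: 0.4 * 0.6 = 0.24
  Item 3: 0.22 * 0.78 = 0.1716
  Item 4: 0.26 * 0.74 = 0.1924
  Item 5: 0.23 * 0.77 = 0.1771
  Item 6: 0.46 * 0.54 = 0.2484
Sum(p_i * q_i) = 0.2419 + 0.24 + 0.1716 + 0.1924 + 0.1771 + 0.2484 = 1.2714
KR-20 = (k/(k-1)) * (1 - Sum(p_i*q_i) / Var_total)
= (6/5) * (1 - 1.2714/2.17)
= 1.2 * 0.4141
KR-20 = 0.4969

0.4969


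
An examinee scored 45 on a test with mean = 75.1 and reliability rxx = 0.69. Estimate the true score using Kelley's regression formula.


T_est = rxx * X + (1 - rxx) * mean
T_est = 0.69 * 45 + 0.31 * 75.1
T_est = 31.05 + 23.281
T_est = 54.331

54.331


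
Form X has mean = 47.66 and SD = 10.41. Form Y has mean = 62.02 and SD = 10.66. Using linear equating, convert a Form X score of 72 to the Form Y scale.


slope = SD_Y / SD_X = 10.66 / 10.41 ~ 1.024
intercept = mean_Y - slope * mean_X = 62.02 - (10.66 / 10.41) * 47.66 ~ 13.2154
Y = slope * X + intercept. To avoid rounding drift from the rounded slope/intercept, evaluate the equivalent form Y = mean_Y + SD_Y * (X - mean_X) / SD_X at full precision:
Y = 62.02 + 10.66 * (72 - 47.66) / 10.41
Y = 62.02 + 10.66 * 24.34 / 10.41
Y = 62.02 + 259.4644 / 10.41
Y = 62.02 + 24.9245
Y = 86.9445

86.9445


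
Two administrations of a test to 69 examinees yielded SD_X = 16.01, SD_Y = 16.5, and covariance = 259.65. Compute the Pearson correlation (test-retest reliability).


r = cov(X,Y) / (SD_X * SD_Y)
r = 259.65 / (16.01 * 16.5)
r = 259.65 / 264.165
r = 0.9829

0.9829


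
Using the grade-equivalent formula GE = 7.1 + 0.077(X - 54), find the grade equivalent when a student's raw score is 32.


raw - median = 32 - 54 = -22
slope * diff = 0.077 * -22 = -1.694
GE = 7.1 + -1.694
GE = 5.406

5.406


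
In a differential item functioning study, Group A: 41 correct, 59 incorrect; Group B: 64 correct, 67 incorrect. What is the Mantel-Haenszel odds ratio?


Odds_A = 41/59 = 0.6949
Odds_B = 64/67 = 0.9552
OR = Odds_A / Odds_B = 0.6949 / 0.9552
Exactly, OR = (41 * 67) / (59 * 64) = 2747 / 3776
OR = 0.7275

0.7275


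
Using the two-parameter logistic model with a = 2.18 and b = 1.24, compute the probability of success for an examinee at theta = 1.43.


a*(theta - b) = 2.18 * (1.43 - 1.24) = 0.4142
exp(-0.4142) = 0.6609
P = 1 / (1 + 0.6609)
P = 0.6021

0.6021


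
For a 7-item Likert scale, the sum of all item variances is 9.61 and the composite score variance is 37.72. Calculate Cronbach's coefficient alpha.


alpha = (k/(k-1)) * (1 - sum(si^2)/s_total^2)
= (7/6) * (1 - 9.61/37.72)
alpha = 0.8694

0.8694


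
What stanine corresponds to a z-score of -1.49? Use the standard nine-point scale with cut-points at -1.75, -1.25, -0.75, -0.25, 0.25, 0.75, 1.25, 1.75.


Stanine boundaries: [-1.75, -1.25, -0.75, -0.25, 0.25, 0.75, 1.25, 1.75]
z = -1.49
Check each boundary:
  z >= -1.75 -> could be stanine 2
  z < -1.25
  z < -0.75
  z < -0.25
  z < 0.25
  z < 0.75
  z < 1.25
  z < 1.75
Highest qualifying boundary gives stanine = 2

2


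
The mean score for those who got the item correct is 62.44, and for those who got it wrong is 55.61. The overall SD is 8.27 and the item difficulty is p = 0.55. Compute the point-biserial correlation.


q = 1 - p = 0.45
rpb = ((M1 - M0) / SD) * sqrt(p * q)
rpb = ((62.44 - 55.61) / 8.27) * sqrt(0.55 * 0.45)
rpb = 0.4109

0.4109


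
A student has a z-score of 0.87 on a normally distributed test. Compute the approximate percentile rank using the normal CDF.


CDF(z) = 0.5 * (1 + erf(z/sqrt(2)))
erf(0.6152) = 0.6157
CDF = 0.8078
Percentile rank = 0.8078 * 100 = 80.78

80.78


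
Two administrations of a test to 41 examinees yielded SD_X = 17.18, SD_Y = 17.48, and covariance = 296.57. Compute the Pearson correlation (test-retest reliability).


r = cov(X,Y) / (SD_X * SD_Y)
r = 296.57 / (17.18 * 17.48)
r = 296.57 / 300.3064
r = 0.9876

0.9876


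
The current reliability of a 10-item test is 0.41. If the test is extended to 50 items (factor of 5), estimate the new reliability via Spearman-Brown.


r_new = (n * rxx) / (1 + (n-1) * rxx)
r_new = (5 * 0.41) / (1 + 4 * 0.41)
r_new = 2.05 / 2.64
r_new = 0.7765

0.7765


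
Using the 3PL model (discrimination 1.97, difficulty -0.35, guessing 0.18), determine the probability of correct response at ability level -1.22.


logit = 1.97*(-1.22 - -0.35) = -1.7139
P* = 1/(1 + exp(--1.7139)) = 0.1527
P = 0.18 + (1 - 0.18) * 0.1527
P = 0.3052

0.3052


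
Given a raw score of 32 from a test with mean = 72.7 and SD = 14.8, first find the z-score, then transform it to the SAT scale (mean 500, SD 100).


z = (X - mean) / SD = (32 - 72.7) / 14.8
z = -40.7 / 14.8
z = -2.75
SAT-scale = SAT = 500 + 100z
Carry z at full precision (z = -40.7 / 14.8) into the conversion:
SAT-scale = 500 + 100 * (-40.7 / 14.8) = 500 + -4070 / 14.8
SAT-scale = 500 + -275.0
SAT-scale = 225.0

225.0


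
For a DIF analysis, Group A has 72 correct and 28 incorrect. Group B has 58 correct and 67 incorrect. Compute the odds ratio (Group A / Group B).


Odds_A = 72/28 = 2.5714
Odds_B = 58/67 = 0.8657
OR = Odds_A / Odds_B = 2.5714 / 0.8657
Exactly, OR = (72 * 67) / (28 * 58) = 4824 / 1624
OR = 2.9704

2.9704


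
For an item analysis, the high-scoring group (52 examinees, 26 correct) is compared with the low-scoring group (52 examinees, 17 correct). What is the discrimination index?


p_upper = 26/52 = 0.5
p_lower = 17/52 = 0.3269
D = 0.5 - 0.3269 = 0.1731

0.1731


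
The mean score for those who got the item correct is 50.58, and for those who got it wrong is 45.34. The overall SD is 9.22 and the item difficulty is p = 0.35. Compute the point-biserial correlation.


q = 1 - p = 0.65
rpb = ((M1 - M0) / SD) * sqrt(p * q)
rpb = ((50.58 - 45.34) / 9.22) * sqrt(0.35 * 0.65)
rpb = 0.2711

0.2711


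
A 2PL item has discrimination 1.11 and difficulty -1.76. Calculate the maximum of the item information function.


For 2PL, max info at theta = b = -1.76
I_max = a^2 / 4 = 1.11^2 / 4
= 1.2321 / 4
I_max = 0.308

0.308


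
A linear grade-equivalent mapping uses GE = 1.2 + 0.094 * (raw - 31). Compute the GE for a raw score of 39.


raw - median = 39 - 31 = 8
slope * diff = 0.094 * 8 = 0.752
GE = 1.2 + 0.752
GE = 1.952

1.952


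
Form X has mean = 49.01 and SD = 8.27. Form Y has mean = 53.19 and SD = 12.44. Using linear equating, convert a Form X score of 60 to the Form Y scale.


slope = SD_Y / SD_X = 12.44 / 8.27 ~ 1.5042
intercept = mean_Y - slope * mean_X = 53.19 - (12.44 / 8.27) * 49.01 ~ -20.5324
Y = slope * X + intercept. To avoid rounding drift from the rounded slope/intercept, evaluate the equivalent form Y = mean_Y + SD_Y * (X - mean_X) / SD_X at full precision:
Y = 53.19 + 12.44 * (60 - 49.01) / 8.27
Y = 53.19 + 12.44 * 10.99 / 8.27
Y = 53.19 + 136.7156 / 8.27
Y = 53.19 + 16.5315
Y = 69.7215

69.7215


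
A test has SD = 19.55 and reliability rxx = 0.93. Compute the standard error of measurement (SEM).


SEM = SD * sqrt(1 - rxx)
SEM = 19.55 * sqrt(1 - 0.93)
SEM = 19.55 * sqrt(0.07) = 19.55 * 0.264575
SEM = 5.1724

5.1724


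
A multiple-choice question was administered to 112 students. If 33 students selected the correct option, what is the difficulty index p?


Item difficulty p = number correct / total examinees
p = 33 / 112
p = 0.2946

0.2946


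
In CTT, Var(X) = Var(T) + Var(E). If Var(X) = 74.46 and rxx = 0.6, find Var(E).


var_true = rxx * var_obs = 0.6 * 74.46 = 44.676
var_error = var_obs - var_true
var_error = 74.46 - 44.676
var_error = 29.784

29.784


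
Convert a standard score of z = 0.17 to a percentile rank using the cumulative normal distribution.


CDF(z) = 0.5 * (1 + erf(z/sqrt(2)))
erf(0.1202) = 0.135
CDF = 0.5675
Percentile rank = 0.5675 * 100 = 56.75

56.75


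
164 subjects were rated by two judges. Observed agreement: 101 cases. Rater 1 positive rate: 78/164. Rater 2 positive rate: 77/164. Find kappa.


P_o = 101/164 = 0.615854
P_e = (78*77 + 86*87) / 26896 = 0.501487
kappa = (P_o - P_e) / (1 - P_e)
kappa = (0.615854 - 0.501487) / (1 - 0.501487)
kappa = 0.2294

0.2294


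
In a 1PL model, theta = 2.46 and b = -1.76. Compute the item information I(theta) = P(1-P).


P = 1/(1+exp(-(2.46--1.76))) = 0.9855
I = P*(1-P) = 0.9855 * 0.0145
I = 0.0143

0.0143


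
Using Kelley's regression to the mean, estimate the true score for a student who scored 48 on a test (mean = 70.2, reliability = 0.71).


T_est = rxx * X + (1 - rxx) * mean
T_est = 0.71 * 48 + 0.29 * 70.2
T_est = 34.08 + 20.358
T_est = 54.438

54.438


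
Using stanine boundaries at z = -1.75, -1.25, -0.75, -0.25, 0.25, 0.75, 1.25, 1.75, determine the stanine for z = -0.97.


Stanine boundaries: [-1.75, -1.25, -0.75, -0.25, 0.25, 0.75, 1.25, 1.75]
z = -0.97
Check each boundary:
  z >= -1.75 -> could be stanine 2
  z >= -1.25 -> could be stanine 3
  z < -0.75
  z < -0.25
  z < 0.25
  z < 0.75
  z < 1.25
  z < 1.75
Highest qualifying boundary gives stanine = 3

3


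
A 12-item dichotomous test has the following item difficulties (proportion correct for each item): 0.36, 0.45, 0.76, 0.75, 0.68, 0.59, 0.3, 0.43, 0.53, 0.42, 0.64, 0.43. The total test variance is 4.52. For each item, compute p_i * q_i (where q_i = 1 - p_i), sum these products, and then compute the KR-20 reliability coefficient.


For each item, compute p_i * q_i:
  Item 1: 0.36 * 0.64 = 0.2304
  Item 2: 0.45 * 0.55 = 0.2475
  Item 3: 0.76 * 0.24 = 0.1824
  Item 4: 0.75 * 0.25 = 0.1875
  Item 5: 0.68 * 0.32 = 0.2176
  Item 6: 0.59 * 0.41 = 0.2419
  Item 7: 0.3 * 0.7 = 0.21
  Item 8: 0.43 * 0.57 = 0.2451
  Item 9: 0.53 * 0.47 = 0.2491
  Item 10: 0.42 * 0.58 = 0.2436
  Item 11: 0.64 * 0.36 = 0.2304
  Item 12: 0.43 * 0.57 = 0.2451
Sum(p_i * q_i) = 0.2304 + 0.2475 + 0.1824 + 0.1875 + 0.2176 + 0.2419 + 0.21 + 0.2451 + 0.2491 + 0.2436 + 0.2304 + 0.2451 = 2.7306
KR-20 = (k/(k-1)) * (1 - Sum(p_i*q_i) / Var_total)
= (12/11) * (1 - 2.7306/4.52)
= 1.0909 * 0.3959
KR-20 = 0.4319

0.4319


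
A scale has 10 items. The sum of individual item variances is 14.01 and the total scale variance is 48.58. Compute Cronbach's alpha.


alpha = (k/(k-1)) * (1 - sum(si^2)/s_total^2)
= (10/9) * (1 - 14.01/48.58)
alpha = 0.7907

0.7907


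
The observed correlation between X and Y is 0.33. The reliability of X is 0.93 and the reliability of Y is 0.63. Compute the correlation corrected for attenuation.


r_corrected = rxy / sqrt(rxx * ryy)
= 0.33 / sqrt(0.93 * 0.63)
= 0.33 / sqrt(0.5859)
= 0.33 / 0.765441
r_corrected = 0.4311

0.4311


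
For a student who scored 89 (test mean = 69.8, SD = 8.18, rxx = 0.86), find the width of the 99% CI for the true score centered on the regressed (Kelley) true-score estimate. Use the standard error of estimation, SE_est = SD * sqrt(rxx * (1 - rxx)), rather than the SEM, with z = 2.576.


True score estimate = 0.86*89 + 0.14*69.8 = 86.312
SE_est = SD * sqrt(rxx * (1 - rxx)) = 8.18 * sqrt(0.86 * 0.14) = 8.18 * sqrt(0.1204) = 2.838354
CI = T_est +/- z * SE_est, so width = 2 * z * SE_est = 2 * 2.576 * 2.838354
Width = 14.6232

14.6232


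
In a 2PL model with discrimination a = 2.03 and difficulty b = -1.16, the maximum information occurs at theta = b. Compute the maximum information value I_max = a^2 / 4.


For 2PL, max info at theta = b = -1.16
I_max = a^2 / 4 = 2.03^2 / 4
= 4.1209 / 4
I_max = 1.0302

1.0302


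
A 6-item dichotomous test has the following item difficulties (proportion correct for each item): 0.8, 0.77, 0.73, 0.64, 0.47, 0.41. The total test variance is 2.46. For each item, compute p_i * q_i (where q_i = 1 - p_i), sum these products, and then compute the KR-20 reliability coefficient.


For each item, compute p_i * q_i:
  Item 1: 0.8 * 0.2 = 0.16
  Item 2: 0.77 * 0.23 = 0.1771
  Item 3: 0.73 * 0.27 = 0.1971
  Item 4: 0.64 * 0.36 = 0.2304
  Item 5: 0.47 * 0.53 = 0.2491
  Item 6: 0.41 * 0.59 = 0.2419
Sum(p_i * q_i) = 0.16 + 0.1771 + 0.1971 + 0.2304 + 0.2491 + 0.2419 = 1.2556
KR-20 = (k/(k-1)) * (1 - Sum(p_i*q_i) / Var_total)
= (6/5) * (1 - 1.2556/2.46)
= 1.2 * 0.4896
KR-20 = 0.5875

0.5875


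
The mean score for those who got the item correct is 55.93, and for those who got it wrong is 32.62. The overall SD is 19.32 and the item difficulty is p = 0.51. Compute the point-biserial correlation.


q = 1 - p = 0.49
rpb = ((M1 - M0) / SD) * sqrt(p * q)
rpb = ((55.93 - 32.62) / 19.32) * sqrt(0.51 * 0.49)
rpb = 0.6031

0.6031


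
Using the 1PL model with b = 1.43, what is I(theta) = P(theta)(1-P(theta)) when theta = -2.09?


P = 1/(1+exp(-(-2.09-1.43))) = 0.0287
I = P*(1-P) = 0.0287 * 0.9713
I = 0.0279

0.0279


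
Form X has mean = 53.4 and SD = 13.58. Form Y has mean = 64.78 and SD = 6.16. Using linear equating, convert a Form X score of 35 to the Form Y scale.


slope = SD_Y / SD_X = 6.16 / 13.58 ~ 0.4536
intercept = mean_Y - slope * mean_X = 64.78 - (6.16 / 13.58) * 53.4 ~ 40.5573
Y = slope * X + intercept. To avoid rounding drift from the rounded slope/intercept, evaluate the equivalent form Y = mean_Y + SD_Y * (X - mean_X) / SD_X at full precision:
Y = 64.78 + 6.16 * (35 - 53.4) / 13.58
Y = 64.78 - 6.16 * 18.4 / 13.58
Y = 64.78 - 113.344 / 13.58
Y = 64.78 - 8.3464
Y = 56.4336

56.4336


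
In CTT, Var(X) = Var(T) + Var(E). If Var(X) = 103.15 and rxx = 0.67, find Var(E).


var_true = rxx * var_obs = 0.67 * 103.15 = 69.1105
var_error = var_obs - var_true
var_error = 103.15 - 69.1105
var_error = 34.0395

34.0395


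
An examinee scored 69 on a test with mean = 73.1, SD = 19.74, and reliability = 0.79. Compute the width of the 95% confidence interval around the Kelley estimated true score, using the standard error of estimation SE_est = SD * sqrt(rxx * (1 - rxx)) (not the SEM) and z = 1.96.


True score estimate = 0.79*69 + 0.21*73.1 = 69.861
SE_est = SD * sqrt(rxx * (1 - rxx)) = 19.74 * sqrt(0.79 * 0.21) = 19.74 * sqrt(0.1659) = 8.040265
CI = T_est +/- z * SE_est, so width = 2 * z * SE_est = 2 * 1.96 * 8.040265
Width = 31.5178

31.5178


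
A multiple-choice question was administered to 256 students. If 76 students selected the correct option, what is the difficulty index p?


Item difficulty p = number correct / total examinees
p = 76 / 256
p = 0.2969

0.2969


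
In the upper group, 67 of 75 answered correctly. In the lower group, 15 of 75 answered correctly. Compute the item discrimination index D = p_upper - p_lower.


p_upper = 67/75 = 0.8933
p_lower = 15/75 = 0.2
D = 0.8933 - 0.2 = 0.6933

0.6933


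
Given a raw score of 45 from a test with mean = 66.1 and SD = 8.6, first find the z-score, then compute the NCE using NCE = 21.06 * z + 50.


z = (X - mean) / SD = (45 - 66.1) / 8.6
z = -21.1 / 8.6
z = -2.4535
NCE = NCE = 21.06z + 50
Carry z at full precision (z = -21.1 / 8.6) into the conversion:
NCE = 21.06 * (-21.1 / 8.6) + 50 = -444.366 / 8.6 + 50
NCE = -51.6705 + 50
NCE = -1.6705

-1.6705


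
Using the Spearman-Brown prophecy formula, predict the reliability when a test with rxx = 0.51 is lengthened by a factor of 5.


r_new = (n * rxx) / (1 + (n-1) * rxx)
r_new = (5 * 0.51) / (1 + 4 * 0.51)
r_new = 2.55 / 3.04
r_new = 0.8388

0.8388


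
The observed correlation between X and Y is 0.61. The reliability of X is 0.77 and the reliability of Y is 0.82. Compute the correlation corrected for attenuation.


r_corrected = rxy / sqrt(rxx * ryy)
= 0.61 / sqrt(0.77 * 0.82)
= 0.61 / sqrt(0.6314)
= 0.61 / 0.794607
r_corrected = 0.7677

0.7677


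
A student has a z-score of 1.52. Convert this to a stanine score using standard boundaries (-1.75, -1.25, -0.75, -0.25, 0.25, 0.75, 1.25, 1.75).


Stanine boundaries: [-1.75, -1.25, -0.75, -0.25, 0.25, 0.75, 1.25, 1.75]
z = 1.52
Check each boundary:
  z >= -1.75 -> could be stanine 2
  z >= -1.25 -> could be stanine 3
  z >= -0.75 -> could be stanine 4
  z >= -0.25 -> could be stanine 5
  z >= 0.25 -> could be stanine 6
  z >= 0.75 -> could be stanine 7
  z >= 1.25 -> could be stanine 8
  z < 1.75
Highest qualifying boundary gives stanine = 8

8


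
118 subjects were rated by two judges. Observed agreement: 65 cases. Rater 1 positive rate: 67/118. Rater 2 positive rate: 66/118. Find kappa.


P_o = 65/118 = 0.550847
P_e = (67*66 + 51*52) / 13924 = 0.508044
kappa = (P_o - P_e) / (1 - P_e)
kappa = (0.550847 - 0.508044) / (1 - 0.508044)
kappa = 0.087

0.087


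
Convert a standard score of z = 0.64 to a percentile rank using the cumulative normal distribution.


CDF(z) = 0.5 * (1 + erf(z/sqrt(2)))
erf(0.4525) = 0.4778
CDF = 0.7389
Percentile rank = 0.7389 * 100 = 73.89

73.89


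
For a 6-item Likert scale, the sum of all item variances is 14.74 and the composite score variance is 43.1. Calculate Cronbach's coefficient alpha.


alpha = (k/(k-1)) * (1 - sum(si^2)/s_total^2)
= (6/5) * (1 - 14.74/43.1)
alpha = 0.7896

0.7896


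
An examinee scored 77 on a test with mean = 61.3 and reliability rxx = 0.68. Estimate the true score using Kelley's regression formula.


T_est = rxx * X + (1 - rxx) * mean
T_est = 0.68 * 77 + 0.32 * 61.3
T_est = 52.36 + 19.616
T_est = 71.976

71.976


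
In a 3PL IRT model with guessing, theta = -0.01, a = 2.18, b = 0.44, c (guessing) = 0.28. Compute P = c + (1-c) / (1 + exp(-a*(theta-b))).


logit = 2.18*(-0.01 - 0.44) = -0.981
P* = 1/(1 + exp(--0.981)) = 0.2727
P = 0.28 + (1 - 0.28) * 0.2727
P = 0.4763

0.4763


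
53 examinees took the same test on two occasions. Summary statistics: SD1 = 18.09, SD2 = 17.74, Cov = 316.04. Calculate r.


r = cov(X,Y) / (SD_X * SD_Y)
r = 316.04 / (18.09 * 17.74)
r = 316.04 / 320.9166
r = 0.9848

0.9848


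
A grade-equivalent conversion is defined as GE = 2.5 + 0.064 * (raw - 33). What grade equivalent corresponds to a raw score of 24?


raw - median = 24 - 33 = -9
slope * diff = 0.064 * -9 = -0.576
GE = 2.5 + -0.576
GE = 1.924

1.924
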